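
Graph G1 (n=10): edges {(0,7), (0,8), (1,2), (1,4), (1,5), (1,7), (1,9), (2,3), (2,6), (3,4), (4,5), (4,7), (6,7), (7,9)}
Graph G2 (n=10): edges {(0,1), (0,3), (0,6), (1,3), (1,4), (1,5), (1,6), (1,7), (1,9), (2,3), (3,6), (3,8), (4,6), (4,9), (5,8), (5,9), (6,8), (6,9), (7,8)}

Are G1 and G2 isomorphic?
No, not isomorphic

The graphs are NOT isomorphic.

Degrees in G1: deg(0)=2, deg(1)=5, deg(2)=3, deg(3)=2, deg(4)=4, deg(5)=2, deg(6)=2, deg(7)=5, deg(8)=1, deg(9)=2.
Sorted degree sequence of G1: [5, 5, 4, 3, 2, 2, 2, 2, 2, 1].
Degrees in G2: deg(0)=3, deg(1)=7, deg(2)=1, deg(3)=5, deg(4)=3, deg(5)=3, deg(6)=6, deg(7)=2, deg(8)=4, deg(9)=4.
Sorted degree sequence of G2: [7, 6, 5, 4, 4, 3, 3, 3, 2, 1].
The (sorted) degree sequence is an isomorphism invariant, so since G1 and G2 have different degree sequences they cannot be isomorphic.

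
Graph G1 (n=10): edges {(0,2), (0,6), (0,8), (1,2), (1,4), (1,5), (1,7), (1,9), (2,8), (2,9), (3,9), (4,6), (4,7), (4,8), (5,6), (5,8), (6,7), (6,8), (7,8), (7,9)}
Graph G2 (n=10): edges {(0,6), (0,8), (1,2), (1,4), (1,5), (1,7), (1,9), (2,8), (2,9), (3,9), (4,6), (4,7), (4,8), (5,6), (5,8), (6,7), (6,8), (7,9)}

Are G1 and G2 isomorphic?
No, not isomorphic

The graphs are NOT isomorphic.

Counting edges: G1 has 20 edge(s); G2 has 18 edge(s).
Edge count is an isomorphism invariant (a bijection on vertices induces a bijection on edges), so differing edge counts rule out isomorphism.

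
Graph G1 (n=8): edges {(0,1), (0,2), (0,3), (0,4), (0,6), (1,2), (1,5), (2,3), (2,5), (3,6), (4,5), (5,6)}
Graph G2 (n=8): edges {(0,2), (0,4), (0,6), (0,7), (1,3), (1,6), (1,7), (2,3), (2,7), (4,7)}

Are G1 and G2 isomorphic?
No, not isomorphic

The graphs are NOT isomorphic.

Counting triangles (3-cliques): G1 has 4, G2 has 2.
Triangle count is an isomorphism invariant, so differing triangle counts rule out isomorphism.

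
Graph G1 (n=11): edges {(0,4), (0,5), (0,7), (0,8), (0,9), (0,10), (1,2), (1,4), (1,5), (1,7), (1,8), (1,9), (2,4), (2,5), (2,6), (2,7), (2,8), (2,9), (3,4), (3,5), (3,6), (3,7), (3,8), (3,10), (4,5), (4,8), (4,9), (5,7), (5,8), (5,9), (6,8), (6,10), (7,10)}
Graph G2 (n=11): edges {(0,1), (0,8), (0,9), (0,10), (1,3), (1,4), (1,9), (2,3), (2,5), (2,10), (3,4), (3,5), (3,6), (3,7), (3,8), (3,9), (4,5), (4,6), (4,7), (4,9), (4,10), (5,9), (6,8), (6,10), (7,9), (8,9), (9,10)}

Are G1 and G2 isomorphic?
No, not isomorphic

The graphs are NOT isomorphic.

Degrees in G1: deg(0)=6, deg(1)=6, deg(2)=7, deg(3)=6, deg(4)=7, deg(5)=8, deg(6)=4, deg(7)=6, deg(8)=7, deg(9)=5, deg(10)=4.
Sorted degree sequence of G1: [8, 7, 7, 7, 6, 6, 6, 6, 5, 4, 4].
Degrees in G2: deg(0)=4, deg(1)=4, deg(2)=3, deg(3)=8, deg(4)=7, deg(5)=4, deg(6)=4, deg(7)=3, deg(8)=4, deg(9)=8, deg(10)=5.
Sorted degree sequence of G2: [8, 8, 7, 5, 4, 4, 4, 4, 4, 3, 3].
The (sorted) degree sequence is an isomorphism invariant, so since G1 and G2 have different degree sequences they cannot be isomorphic.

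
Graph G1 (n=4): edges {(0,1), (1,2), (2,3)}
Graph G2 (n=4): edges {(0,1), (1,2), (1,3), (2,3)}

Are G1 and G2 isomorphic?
No, not isomorphic

The graphs are NOT isomorphic.

Counting edges: G1 has 3 edge(s); G2 has 4 edge(s).
Edge count is an isomorphism invariant (a bijection on vertices induces a bijection on edges), so differing edge counts rule out isomorphism.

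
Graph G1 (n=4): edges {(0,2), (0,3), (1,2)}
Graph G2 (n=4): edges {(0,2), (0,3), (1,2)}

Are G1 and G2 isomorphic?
Yes, isomorphic

The graphs are isomorphic.
One valid mapping φ: V(G1) → V(G2): 0→0, 1→1, 2→2, 3→3

Verify φ preserves adjacency — for each edge of G1, its image is an edge of G2:
  (0,2) → (φ(0),φ(2)) = (0,2) ∈ E(G2) ✓
  (0,3) → (φ(0),φ(3)) = (0,3) ∈ E(G2) ✓
  (1,2) → (φ(1),φ(2)) = (1,2) ∈ E(G2) ✓
All 3 edges of G1 map to edges of G2, and |E(G1)| = |E(G2)| = 3, so φ is a bijection on edges as well as vertices. Hence G1 ≅ G2.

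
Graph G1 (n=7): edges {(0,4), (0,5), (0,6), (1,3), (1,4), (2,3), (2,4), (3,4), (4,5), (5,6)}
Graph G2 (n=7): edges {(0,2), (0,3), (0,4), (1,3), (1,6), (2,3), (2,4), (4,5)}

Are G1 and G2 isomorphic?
No, not isomorphic

The graphs are NOT isomorphic.

Counting triangles (3-cliques): G1 has 4, G2 has 2.
Triangle count is an isomorphism invariant, so differing triangle counts rule out isomorphism.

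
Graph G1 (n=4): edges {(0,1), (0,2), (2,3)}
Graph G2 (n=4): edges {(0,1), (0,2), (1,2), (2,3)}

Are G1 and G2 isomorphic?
No, not isomorphic

The graphs are NOT isomorphic.

Counting edges: G1 has 3 edge(s); G2 has 4 edge(s).
Edge count is an isomorphism invariant (a bijection on vertices induces a bijection on edges), so differing edge counts rule out isomorphism.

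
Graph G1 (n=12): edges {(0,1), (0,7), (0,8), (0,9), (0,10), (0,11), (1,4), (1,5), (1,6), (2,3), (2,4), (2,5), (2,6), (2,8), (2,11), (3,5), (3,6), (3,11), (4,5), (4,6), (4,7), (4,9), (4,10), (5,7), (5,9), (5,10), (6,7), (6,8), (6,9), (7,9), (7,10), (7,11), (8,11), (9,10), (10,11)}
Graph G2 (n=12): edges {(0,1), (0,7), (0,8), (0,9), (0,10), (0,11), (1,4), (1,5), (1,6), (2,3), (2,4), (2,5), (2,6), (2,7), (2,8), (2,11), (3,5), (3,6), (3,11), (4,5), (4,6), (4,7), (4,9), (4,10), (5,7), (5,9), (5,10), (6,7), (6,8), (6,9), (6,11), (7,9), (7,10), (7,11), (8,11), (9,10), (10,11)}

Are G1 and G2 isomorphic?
No, not isomorphic

The graphs are NOT isomorphic.

Counting edges: G1 has 35 edge(s); G2 has 37 edge(s).
Edge count is an isomorphism invariant (a bijection on vertices induces a bijection on edges), so differing edge counts rule out isomorphism.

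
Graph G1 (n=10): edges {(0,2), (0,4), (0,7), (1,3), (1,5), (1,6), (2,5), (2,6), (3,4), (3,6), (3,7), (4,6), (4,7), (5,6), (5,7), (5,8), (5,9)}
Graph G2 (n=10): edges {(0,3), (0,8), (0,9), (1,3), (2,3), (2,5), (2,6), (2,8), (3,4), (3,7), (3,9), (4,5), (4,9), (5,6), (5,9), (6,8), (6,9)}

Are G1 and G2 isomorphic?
Yes, isomorphic

The graphs are isomorphic.
One valid mapping φ: V(G1) → V(G2): 0→8, 1→4, 2→0, 3→5, 4→6, 5→3, 6→9, 7→2, 8→7, 9→1

Verify φ preserves adjacency — for each edge of G1, its image is an edge of G2:
  (0,2) → (φ(0),φ(2)) = (0,8) ∈ E(G2) ✓
  (0,4) → (φ(0),φ(4)) = (6,8) ∈ E(G2) ✓
  (0,7) → (φ(0),φ(7)) = (2,8) ∈ E(G2) ✓
  (1,3) → (φ(1),φ(3)) = (4,5) ∈ E(G2) ✓
  (1,5) → (φ(1),φ(5)) = (3,4) ∈ E(G2) ✓
  (1,6) → (φ(1),φ(6)) = (4,9) ∈ E(G2) ✓
  (2,5) → (φ(2),φ(5)) = (0,3) ∈ E(G2) ✓
  (2,6) → (φ(2),φ(6)) = (0,9) ∈ E(G2) ✓
  (3,4) → (φ(3),φ(4)) = (5,6) ∈ E(G2) ✓
  (3,6) → (φ(3),φ(6)) = (5,9) ∈ E(G2) ✓
  (3,7) → (φ(3),φ(7)) = (2,5) ∈ E(G2) ✓
  (4,6) → (φ(4),φ(6)) = (6,9) ∈ E(G2) ✓
  (4,7) → (φ(4),φ(7)) = (2,6) ∈ E(G2) ✓
  (5,6) → (φ(5),φ(6)) = (3,9) ∈ E(G2) ✓
  (5,7) → (φ(5),φ(7)) = (2,3) ∈ E(G2) ✓
  (5,8) → (φ(5),φ(8)) = (3,7) ∈ E(G2) ✓
  (5,9) → (φ(5),φ(9)) = (1,3) ∈ E(G2) ✓
All 17 edges of G1 map to edges of G2, and |E(G1)| = |E(G2)| = 17, so φ is a bijection on edges as well as vertices. Hence G1 ≅ G2.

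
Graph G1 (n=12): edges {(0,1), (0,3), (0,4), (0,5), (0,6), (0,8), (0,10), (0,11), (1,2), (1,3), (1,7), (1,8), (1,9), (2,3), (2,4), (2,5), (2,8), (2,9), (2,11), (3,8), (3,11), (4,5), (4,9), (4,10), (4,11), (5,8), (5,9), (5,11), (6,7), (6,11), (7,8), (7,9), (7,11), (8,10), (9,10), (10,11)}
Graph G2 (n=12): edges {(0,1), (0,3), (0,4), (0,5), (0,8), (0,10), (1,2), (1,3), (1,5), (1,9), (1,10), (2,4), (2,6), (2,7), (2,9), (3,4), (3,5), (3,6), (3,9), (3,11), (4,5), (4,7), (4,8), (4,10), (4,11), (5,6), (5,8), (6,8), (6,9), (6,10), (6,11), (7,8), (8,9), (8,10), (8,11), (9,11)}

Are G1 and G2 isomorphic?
Yes, isomorphic

The graphs are isomorphic.
One valid mapping φ: V(G1) → V(G2): 0→8, 1→9, 2→3, 3→11, 4→0, 5→5, 6→7, 7→2, 8→6, 9→1, 10→10, 11→4

Verify φ preserves adjacency — for each edge of G1, its image is an edge of G2:
  (0,1) → (φ(0),φ(1)) = (8,9) ∈ E(G2) ✓
  (0,3) → (φ(0),φ(3)) = (8,11) ∈ E(G2) ✓
  (0,4) → (φ(0),φ(4)) = (0,8) ∈ E(G2) ✓
  (0,5) → (φ(0),φ(5)) = (5,8) ∈ E(G2) ✓
  (0,6) → (φ(0),φ(6)) = (7,8) ∈ E(G2) ✓
  (0,8) → (φ(0),φ(8)) = (6,8) ∈ E(G2) ✓
  (0,10) → (φ(0),φ(10)) = (8,10) ∈ E(G2) ✓
  (0,11) → (φ(0),φ(11)) = (4,8) ∈ E(G2) ✓
  (1,2) → (φ(1),φ(2)) = (3,9) ∈ E(G2) ✓
  (1,3) → (φ(1),φ(3)) = (9,11) ∈ E(G2) ✓
  (1,7) → (φ(1),φ(7)) = (2,9) ∈ E(G2) ✓
  (1,8) → (φ(1),φ(8)) = (6,9) ∈ E(G2) ✓
  (1,9) → (φ(1),φ(9)) = (1,9) ∈ E(G2) ✓
  (2,3) → (φ(2),φ(3)) = (3,11) ∈ E(G2) ✓
  (2,4) → (φ(2),φ(4)) = (0,3) ∈ E(G2) ✓
  (2,5) → (φ(2),φ(5)) = (3,5) ∈ E(G2) ✓
  (2,8) → (φ(2),φ(8)) = (3,6) ∈ E(G2) ✓
  (2,9) → (φ(2),φ(9)) = (1,3) ∈ E(G2) ✓
  (2,11) → (φ(2),φ(11)) = (3,4) ∈ E(G2) ✓
  (3,8) → (φ(3),φ(8)) = (6,11) ∈ E(G2) ✓
  (3,11) → (φ(3),φ(11)) = (4,11) ∈ E(G2) ✓
  (4,5) → (φ(4),φ(5)) = (0,5) ∈ E(G2) ✓
  (4,9) → (φ(4),φ(9)) = (0,1) ∈ E(G2) ✓
  (4,10) → (φ(4),φ(10)) = (0,10) ∈ E(G2) ✓
  (4,11) → (φ(4),φ(11)) = (0,4) ∈ E(G2) ✓
  (5,8) → (φ(5),φ(8)) = (5,6) ∈ E(G2) ✓
  (5,9) → (φ(5),φ(9)) = (1,5) ∈ E(G2) ✓
  (5,11) → (φ(5),φ(11)) = (4,5) ∈ E(G2) ✓
  (6,7) → (φ(6),φ(7)) = (2,7) ∈ E(G2) ✓
  (6,11) → (φ(6),φ(11)) = (4,7) ∈ E(G2) ✓
  (7,8) → (φ(7),φ(8)) = (2,6) ∈ E(G2) ✓
  (7,9) → (φ(7),φ(9)) = (1,2) ∈ E(G2) ✓
  (7,11) → (φ(7),φ(11)) = (2,4) ∈ E(G2) ✓
  (8,10) → (φ(8),φ(10)) = (6,10) ∈ E(G2) ✓
  (9,10) → (φ(9),φ(10)) = (1,10) ∈ E(G2) ✓
  (10,11) → (φ(10),φ(11)) = (4,10) ∈ E(G2) ✓
All 36 edges of G1 map to edges of G2, and |E(G1)| = |E(G2)| = 36, so φ is a bijection on edges as well as vertices. Hence G1 ≅ G2.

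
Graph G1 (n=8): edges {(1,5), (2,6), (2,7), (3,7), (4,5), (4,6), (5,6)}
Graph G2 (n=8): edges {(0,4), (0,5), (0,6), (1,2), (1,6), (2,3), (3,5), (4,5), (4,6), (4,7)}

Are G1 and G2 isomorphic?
No, not isomorphic

The graphs are NOT isomorphic.

Connected components of G1: 2 component(s) with vertex sets [[0], [1, 2, 3, 4, 5, 6, 7]], sizes [1, 7].
Connected components of G2: 1 component(s) with vertex sets [[0, 1, 2, 3, 4, 5, 6, 7]], sizes [8].
The number of connected components (and the multiset of component sizes) is an isomorphism invariant — an isomorphism maps each component of G1 bijectively onto a component of G2. Since G1 has 2 component(s) and G2 has 1, they cannot be isomorphic.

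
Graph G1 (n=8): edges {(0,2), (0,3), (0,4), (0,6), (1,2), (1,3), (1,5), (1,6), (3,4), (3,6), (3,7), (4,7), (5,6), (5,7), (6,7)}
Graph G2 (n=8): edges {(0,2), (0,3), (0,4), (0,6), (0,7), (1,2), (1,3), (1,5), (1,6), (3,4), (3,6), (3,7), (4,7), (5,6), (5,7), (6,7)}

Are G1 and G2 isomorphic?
No, not isomorphic

The graphs are NOT isomorphic.

Counting edges: G1 has 15 edge(s); G2 has 16 edge(s).
Edge count is an isomorphism invariant (a bijection on vertices induces a bijection on edges), so differing edge counts rule out isomorphism.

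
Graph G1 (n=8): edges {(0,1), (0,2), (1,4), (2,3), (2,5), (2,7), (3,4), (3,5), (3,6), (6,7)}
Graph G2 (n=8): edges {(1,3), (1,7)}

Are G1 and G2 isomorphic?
No, not isomorphic

The graphs are NOT isomorphic.

Connected components of G1: 1 component(s) with vertex sets [[0, 1, 2, 3, 4, 5, 6, 7]], sizes [8].
Connected components of G2: 6 component(s) with vertex sets [[0], [2], [4], [5], [6], [1, 3, 7]], sizes [1, 1, 1, 1, 1, 3].
The number of connected components (and the multiset of component sizes) is an isomorphism invariant — an isomorphism maps each component of G1 bijectively onto a component of G2. Since G1 has 1 component(s) and G2 has 6, they cannot be isomorphic.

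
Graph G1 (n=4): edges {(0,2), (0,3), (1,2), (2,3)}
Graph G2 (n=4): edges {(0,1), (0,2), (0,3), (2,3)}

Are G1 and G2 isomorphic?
Yes, isomorphic

The graphs are isomorphic.
One valid mapping φ: V(G1) → V(G2): 0→2, 1→1, 2→0, 3→3

Verify φ preserves adjacency — for each edge of G1, its image is an edge of G2:
  (0,2) → (φ(0),φ(2)) = (0,2) ∈ E(G2) ✓
  (0,3) → (φ(0),φ(3)) = (2,3) ∈ E(G2) ✓
  (1,2) → (φ(1),φ(2)) = (0,1) ∈ E(G2) ✓
  (2,3) → (φ(2),φ(3)) = (0,3) ∈ E(G2) ✓
All 4 edges of G1 map to edges of G2, and |E(G1)| = |E(G2)| = 4, so φ is a bijection on edges as well as vertices. Hence G1 ≅ G2.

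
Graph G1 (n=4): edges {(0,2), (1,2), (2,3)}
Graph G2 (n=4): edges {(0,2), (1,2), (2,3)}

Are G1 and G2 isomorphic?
Yes, isomorphic

The graphs are isomorphic.
One valid mapping φ: V(G1) → V(G2): 0→0, 1→3, 2→2, 3→1

Verify φ preserves adjacency — for each edge of G1, its image is an edge of G2:
  (0,2) → (φ(0),φ(2)) = (0,2) ∈ E(G2) ✓
  (1,2) → (φ(1),φ(2)) = (2,3) ∈ E(G2) ✓
  (2,3) → (φ(2),φ(3)) = (1,2) ∈ E(G2) ✓
All 3 edges of G1 map to edges of G2, and |E(G1)| = |E(G2)| = 3, so φ is a bijection on edges as well as vertices. Hence G1 ≅ G2.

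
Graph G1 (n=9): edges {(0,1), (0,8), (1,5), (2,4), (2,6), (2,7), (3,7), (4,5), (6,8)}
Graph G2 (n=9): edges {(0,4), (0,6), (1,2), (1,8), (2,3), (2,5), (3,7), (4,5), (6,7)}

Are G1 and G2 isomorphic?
Yes, isomorphic

The graphs are isomorphic.
One valid mapping φ: V(G1) → V(G2): 0→0, 1→6, 2→2, 3→8, 4→3, 5→7, 6→5, 7→1, 8→4

Verify φ preserves adjacency — for each edge of G1, its image is an edge of G2:
  (0,1) → (φ(0),φ(1)) = (0,6) ∈ E(G2) ✓
  (0,8) → (φ(0),φ(8)) = (0,4) ∈ E(G2) ✓
  (1,5) → (φ(1),φ(5)) = (6,7) ∈ E(G2) ✓
  (2,4) → (φ(2),φ(4)) = (2,3) ∈ E(G2) ✓
  (2,6) → (φ(2),φ(6)) = (2,5) ∈ E(G2) ✓
  (2,7) → (φ(2),φ(7)) = (1,2) ∈ E(G2) ✓
  (3,7) → (φ(3),φ(7)) = (1,8) ∈ E(G2) ✓
  (4,5) → (φ(4),φ(5)) = (3,7) ∈ E(G2) ✓
  (6,8) → (φ(6),φ(8)) = (4,5) ∈ E(G2) ✓
All 9 edges of G1 map to edges of G2, and |E(G1)| = |E(G2)| = 9, so φ is a bijection on edges as well as vertices. Hence G1 ≅ G2.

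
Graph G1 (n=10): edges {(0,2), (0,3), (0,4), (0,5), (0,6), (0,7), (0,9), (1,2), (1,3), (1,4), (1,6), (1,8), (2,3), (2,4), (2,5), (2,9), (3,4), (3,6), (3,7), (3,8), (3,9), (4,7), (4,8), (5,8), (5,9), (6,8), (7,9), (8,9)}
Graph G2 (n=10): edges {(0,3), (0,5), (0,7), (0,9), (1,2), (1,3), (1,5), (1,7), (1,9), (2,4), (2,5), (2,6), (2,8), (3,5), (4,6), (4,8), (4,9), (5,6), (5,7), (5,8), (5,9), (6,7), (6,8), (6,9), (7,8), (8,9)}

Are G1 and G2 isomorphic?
No, not isomorphic

The graphs are NOT isomorphic.

Counting triangles (3-cliques): G1 has 27, G2 has 22.
Triangle count is an isomorphism invariant, so differing triangle counts rule out isomorphism.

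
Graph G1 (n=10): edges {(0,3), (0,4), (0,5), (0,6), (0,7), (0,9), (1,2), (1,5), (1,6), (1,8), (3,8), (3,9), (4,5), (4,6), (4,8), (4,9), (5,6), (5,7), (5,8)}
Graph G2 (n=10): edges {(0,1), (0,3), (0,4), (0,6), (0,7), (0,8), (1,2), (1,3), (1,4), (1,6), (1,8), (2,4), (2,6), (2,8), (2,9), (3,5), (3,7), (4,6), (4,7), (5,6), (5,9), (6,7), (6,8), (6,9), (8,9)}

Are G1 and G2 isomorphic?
No, not isomorphic

The graphs are NOT isomorphic.

Degrees in G1: deg(0)=6, deg(1)=4, deg(2)=1, deg(3)=3, deg(4)=5, deg(5)=6, deg(6)=4, deg(7)=2, deg(8)=4, deg(9)=3.
Sorted degree sequence of G1: [6, 6, 5, 4, 4, 4, 3, 3, 2, 1].
Degrees in G2: deg(0)=6, deg(1)=6, deg(2)=5, deg(3)=4, deg(4)=5, deg(5)=3, deg(6)=8, deg(7)=4, deg(8)=5, deg(9)=4.
Sorted degree sequence of G2: [8, 6, 6, 5, 5, 5, 4, 4, 4, 3].
The (sorted) degree sequence is an isomorphism invariant, so since G1 and G2 have different degree sequences they cannot be isomorphic.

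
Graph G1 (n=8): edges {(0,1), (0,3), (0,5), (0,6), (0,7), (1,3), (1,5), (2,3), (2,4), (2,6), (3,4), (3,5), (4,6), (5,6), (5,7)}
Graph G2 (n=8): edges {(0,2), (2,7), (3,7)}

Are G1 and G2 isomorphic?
No, not isomorphic

The graphs are NOT isomorphic.

Connected components of G1: 1 component(s) with vertex sets [[0, 1, 2, 3, 4, 5, 6, 7]], sizes [8].
Connected components of G2: 5 component(s) with vertex sets [[1], [4], [5], [6], [0, 2, 3, 7]], sizes [1, 1, 1, 1, 4].
The number of connected components (and the multiset of component sizes) is an isomorphism invariant — an isomorphism maps each component of G1 bijectively onto a component of G2. Since G1 has 1 component(s) and G2 has 5, they cannot be isomorphic.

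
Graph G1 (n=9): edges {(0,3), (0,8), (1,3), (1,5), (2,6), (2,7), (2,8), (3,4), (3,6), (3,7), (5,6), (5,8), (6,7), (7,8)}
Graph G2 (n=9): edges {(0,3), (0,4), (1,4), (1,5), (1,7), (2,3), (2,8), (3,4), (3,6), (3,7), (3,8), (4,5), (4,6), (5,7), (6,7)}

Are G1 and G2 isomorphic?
No, not isomorphic

The graphs are NOT isomorphic.

Degrees in G1: deg(0)=2, deg(1)=2, deg(2)=3, deg(3)=5, deg(4)=1, deg(5)=3, deg(6)=4, deg(7)=4, deg(8)=4.
Sorted degree sequence of G1: [5, 4, 4, 4, 3, 3, 2, 2, 1].
Degrees in G2: deg(0)=2, deg(1)=3, deg(2)=2, deg(3)=6, deg(4)=5, deg(5)=3, deg(6)=3, deg(7)=4, deg(8)=2.
Sorted degree sequence of G2: [6, 5, 4, 3, 3, 3, 2, 2, 2].
The (sorted) degree sequence is an isomorphism invariant, so since G1 and G2 have different degree sequences they cannot be isomorphic.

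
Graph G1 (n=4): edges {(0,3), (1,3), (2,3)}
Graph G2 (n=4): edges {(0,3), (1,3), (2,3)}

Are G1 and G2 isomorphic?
Yes, isomorphic

The graphs are isomorphic.
One valid mapping φ: V(G1) → V(G2): 0→2, 1→0, 2→1, 3→3

Verify φ preserves adjacency — for each edge of G1, its image is an edge of G2:
  (0,3) → (φ(0),φ(3)) = (2,3) ∈ E(G2) ✓
  (1,3) → (φ(1),φ(3)) = (0,3) ∈ E(G2) ✓
  (2,3) → (φ(2),φ(3)) = (1,3) ∈ E(G2) ✓
All 3 edges of G1 map to edges of G2, and |E(G1)| = |E(G2)| = 3, so φ is a bijection on edges as well as vertices. Hence G1 ≅ G2.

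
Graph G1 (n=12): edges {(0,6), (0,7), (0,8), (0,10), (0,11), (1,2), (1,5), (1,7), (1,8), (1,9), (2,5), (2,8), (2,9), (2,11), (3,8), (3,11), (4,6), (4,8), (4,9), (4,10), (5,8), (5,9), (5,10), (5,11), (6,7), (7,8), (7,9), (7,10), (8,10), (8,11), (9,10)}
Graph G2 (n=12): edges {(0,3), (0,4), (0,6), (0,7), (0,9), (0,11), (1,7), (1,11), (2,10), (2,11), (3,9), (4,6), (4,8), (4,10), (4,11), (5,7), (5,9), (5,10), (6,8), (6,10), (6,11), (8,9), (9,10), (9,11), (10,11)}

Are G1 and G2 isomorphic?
No, not isomorphic

The graphs are NOT isomorphic.

Counting triangles (3-cliques): G1 has 24, G2 has 13.
Triangle count is an isomorphism invariant, so differing triangle counts rule out isomorphism.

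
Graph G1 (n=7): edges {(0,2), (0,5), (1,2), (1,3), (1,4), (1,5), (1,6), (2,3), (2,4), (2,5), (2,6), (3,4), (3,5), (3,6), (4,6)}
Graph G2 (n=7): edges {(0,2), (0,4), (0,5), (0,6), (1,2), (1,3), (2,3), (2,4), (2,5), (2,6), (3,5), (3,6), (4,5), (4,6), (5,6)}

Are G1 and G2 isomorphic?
Yes, isomorphic

The graphs are isomorphic.
One valid mapping φ: V(G1) → V(G2): 0→1, 1→5, 2→2, 3→6, 4→0, 5→3, 6→4

Verify φ preserves adjacency — for each edge of G1, its image is an edge of G2:
  (0,2) → (φ(0),φ(2)) = (1,2) ∈ E(G2) ✓
  (0,5) → (φ(0),φ(5)) = (1,3) ∈ E(G2) ✓
  (1,2) → (φ(1),φ(2)) = (2,5) ∈ E(G2) ✓
  (1,3) → (φ(1),φ(3)) = (5,6) ∈ E(G2) ✓
  (1,4) → (φ(1),φ(4)) = (0,5) ∈ E(G2) ✓
  (1,5) → (φ(1),φ(5)) = (3,5) ∈ E(G2) ✓
  (1,6) → (φ(1),φ(6)) = (4,5) ∈ E(G2) ✓
  (2,3) → (φ(2),φ(3)) = (2,6) ∈ E(G2) ✓
  (2,4) → (φ(2),φ(4)) = (0,2) ∈ E(G2) ✓
  (2,5) → (φ(2),φ(5)) = (2,3) ∈ E(G2) ✓
  (2,6) → (φ(2),φ(6)) = (2,4) ∈ E(G2) ✓
  (3,4) → (φ(3),φ(4)) = (0,6) ∈ E(G2) ✓
  (3,5) → (φ(3),φ(5)) = (3,6) ∈ E(G2) ✓
  (3,6) → (φ(3),φ(6)) = (4,6) ∈ E(G2) ✓
  (4,6) → (φ(4),φ(6)) = (0,4) ∈ E(G2) ✓
All 15 edges of G1 map to edges of G2, and |E(G1)| = |E(G2)| = 15, so φ is a bijection on edges as well as vertices. Hence G1 ≅ G2.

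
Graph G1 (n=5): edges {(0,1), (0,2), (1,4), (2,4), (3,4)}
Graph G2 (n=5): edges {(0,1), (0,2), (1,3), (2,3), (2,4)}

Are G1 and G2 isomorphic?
Yes, isomorphic

The graphs are isomorphic.
One valid mapping φ: V(G1) → V(G2): 0→1, 1→0, 2→3, 3→4, 4→2

Verify φ preserves adjacency — for each edge of G1, its image is an edge of G2:
  (0,1) → (φ(0),φ(1)) = (0,1) ∈ E(G2) ✓
  (0,2) → (φ(0),φ(2)) = (1,3) ∈ E(G2) ✓
  (1,4) → (φ(1),φ(4)) = (0,2) ∈ E(G2) ✓
  (2,4) → (φ(2),φ(4)) = (2,3) ∈ E(G2) ✓
  (3,4) → (φ(3),φ(4)) = (2,4) ∈ E(G2) ✓
All 5 edges of G1 map to edges of G2, and |E(G1)| = |E(G2)| = 5, so φ is a bijection on edges as well as vertices. Hence G1 ≅ G2.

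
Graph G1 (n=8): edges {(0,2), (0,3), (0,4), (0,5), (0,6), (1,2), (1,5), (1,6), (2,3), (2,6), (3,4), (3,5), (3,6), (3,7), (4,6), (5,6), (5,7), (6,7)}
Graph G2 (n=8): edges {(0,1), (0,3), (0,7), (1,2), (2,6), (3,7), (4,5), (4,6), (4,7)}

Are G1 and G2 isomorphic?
No, not isomorphic

The graphs are NOT isomorphic.

Counting triangles (3-cliques): G1 has 15, G2 has 1.
Triangle count is an isomorphism invariant, so differing triangle counts rule out isomorphism.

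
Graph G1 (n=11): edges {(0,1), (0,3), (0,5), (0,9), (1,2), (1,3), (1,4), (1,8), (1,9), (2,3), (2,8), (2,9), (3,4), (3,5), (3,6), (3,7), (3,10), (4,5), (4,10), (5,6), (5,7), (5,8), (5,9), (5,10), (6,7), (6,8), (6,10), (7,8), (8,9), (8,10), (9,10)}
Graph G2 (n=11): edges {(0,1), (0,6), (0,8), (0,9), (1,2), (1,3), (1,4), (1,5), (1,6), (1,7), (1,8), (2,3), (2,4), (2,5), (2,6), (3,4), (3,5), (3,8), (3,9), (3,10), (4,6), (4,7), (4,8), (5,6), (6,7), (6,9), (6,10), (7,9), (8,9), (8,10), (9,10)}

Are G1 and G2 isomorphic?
Yes, isomorphic

The graphs are isomorphic.
One valid mapping φ: V(G1) → V(G2): 0→0, 1→9, 2→10, 3→6, 4→7, 5→1, 6→2, 7→5, 8→3, 9→8, 10→4

Verify φ preserves adjacency — for each edge of G1, its image is an edge of G2:
  (0,1) → (φ(0),φ(1)) = (0,9) ∈ E(G2) ✓
  (0,3) → (φ(0),φ(3)) = (0,6) ∈ E(G2) ✓
  (0,5) → (φ(0),φ(5)) = (0,1) ∈ E(G2) ✓
  (0,9) → (φ(0),φ(9)) = (0,8) ∈ E(G2) ✓
  (1,2) → (φ(1),φ(2)) = (9,10) ∈ E(G2) ✓
  (1,3) → (φ(1),φ(3)) = (6,9) ∈ E(G2) ✓
  (1,4) → (φ(1),φ(4)) = (7,9) ∈ E(G2) ✓
  (1,8) → (φ(1),φ(8)) = (3,9) ∈ E(G2) ✓
  (1,9) → (φ(1),φ(9)) = (8,9) ∈ E(G2) ✓
  (2,3) → (φ(2),φ(3)) = (6,10) ∈ E(G2) ✓
  (2,8) → (φ(2),φ(8)) = (3,10) ∈ E(G2) ✓
  (2,9) → (φ(2),φ(9)) = (8,10) ∈ E(G2) ✓
  (3,4) → (φ(3),φ(4)) = (6,7) ∈ E(G2) ✓
  (3,5) → (φ(3),φ(5)) = (1,6) ∈ E(G2) ✓
  (3,6) → (φ(3),φ(6)) = (2,6) ∈ E(G2) ✓
  (3,7) → (φ(3),φ(7)) = (5,6) ∈ E(G2) ✓
  (3,10) → (φ(3),φ(10)) = (4,6) ∈ E(G2) ✓
  (4,5) → (φ(4),φ(5)) = (1,7) ∈ E(G2) ✓
  (4,10) → (φ(4),φ(10)) = (4,7) ∈ E(G2) ✓
  (5,6) → (φ(5),φ(6)) = (1,2) ∈ E(G2) ✓
  (5,7) → (φ(5),φ(7)) = (1,5) ∈ E(G2) ✓
  (5,8) → (φ(5),φ(8)) = (1,3) ∈ E(G2) ✓
  (5,9) → (φ(5),φ(9)) = (1,8) ∈ E(G2) ✓
  (5,10) → (φ(5),φ(10)) = (1,4) ∈ E(G2) ✓
  (6,7) → (φ(6),φ(7)) = (2,5) ∈ E(G2) ✓
  (6,8) → (φ(6),φ(8)) = (2,3) ∈ E(G2) ✓
  (6,10) → (φ(6),φ(10)) = (2,4) ∈ E(G2) ✓
  (7,8) → (φ(7),φ(8)) = (3,5) ∈ E(G2) ✓
  (8,9) → (φ(8),φ(9)) = (3,8) ∈ E(G2) ✓
  (8,10) → (φ(8),φ(10)) = (3,4) ∈ E(G2) ✓
  (9,10) → (φ(9),φ(10)) = (4,8) ∈ E(G2) ✓
All 31 edges of G1 map to edges of G2, and |E(G1)| = |E(G2)| = 31, so φ is a bijection on edges as well as vertices. Hence G1 ≅ G2.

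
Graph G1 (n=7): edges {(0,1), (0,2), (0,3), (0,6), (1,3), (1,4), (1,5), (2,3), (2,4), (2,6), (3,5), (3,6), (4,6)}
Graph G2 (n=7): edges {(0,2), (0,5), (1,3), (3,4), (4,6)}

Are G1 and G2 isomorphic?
No, not isomorphic

The graphs are NOT isomorphic.

Degrees in G1: deg(0)=4, deg(1)=4, deg(2)=4, deg(3)=5, deg(4)=3, deg(5)=2, deg(6)=4.
Sorted degree sequence of G1: [5, 4, 4, 4, 4, 3, 2].
Degrees in G2: deg(0)=2, deg(1)=1, deg(2)=1, deg(3)=2, deg(4)=2, deg(5)=1, deg(6)=1.
Sorted degree sequence of G2: [2, 2, 2, 1, 1, 1, 1].
The (sorted) degree sequence is an isomorphism invariant, so since G1 and G2 have different degree sequences they cannot be isomorphic.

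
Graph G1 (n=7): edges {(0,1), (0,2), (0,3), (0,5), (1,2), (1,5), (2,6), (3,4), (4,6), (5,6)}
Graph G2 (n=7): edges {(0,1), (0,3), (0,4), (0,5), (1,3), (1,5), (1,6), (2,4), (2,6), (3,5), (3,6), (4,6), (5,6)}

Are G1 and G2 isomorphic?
No, not isomorphic

The graphs are NOT isomorphic.

Degrees in G1: deg(0)=4, deg(1)=3, deg(2)=3, deg(3)=2, deg(4)=2, deg(5)=3, deg(6)=3.
Sorted degree sequence of G1: [4, 3, 3, 3, 3, 2, 2].
Degrees in G2: deg(0)=4, deg(1)=4, deg(2)=2, deg(3)=4, deg(4)=3, deg(5)=4, deg(6)=5.
Sorted degree sequence of G2: [5, 4, 4, 4, 4, 3, 2].
The (sorted) degree sequence is an isomorphism invariant, so since G1 and G2 have different degree sequences they cannot be isomorphic.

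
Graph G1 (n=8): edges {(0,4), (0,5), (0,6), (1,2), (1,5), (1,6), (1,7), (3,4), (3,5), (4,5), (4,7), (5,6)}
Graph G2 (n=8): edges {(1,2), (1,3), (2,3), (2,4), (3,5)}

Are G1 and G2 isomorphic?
No, not isomorphic

The graphs are NOT isomorphic.

Connected components of G1: 1 component(s) with vertex sets [[0, 1, 2, 3, 4, 5, 6, 7]], sizes [8].
Connected components of G2: 4 component(s) with vertex sets [[0], [6], [7], [1, 2, 3, 4, 5]], sizes [1, 1, 1, 5].
The number of connected components (and the multiset of component sizes) is an isomorphism invariant — an isomorphism maps each component of G1 bijectively onto a component of G2. Since G1 has 1 component(s) and G2 has 4, they cannot be isomorphic.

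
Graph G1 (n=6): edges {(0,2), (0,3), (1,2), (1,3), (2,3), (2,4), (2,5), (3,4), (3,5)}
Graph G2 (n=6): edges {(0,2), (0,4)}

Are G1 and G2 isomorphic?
No, not isomorphic

The graphs are NOT isomorphic.

Connected components of G1: 1 component(s) with vertex sets [[0, 1, 2, 3, 4, 5]], sizes [6].
Connected components of G2: 4 component(s) with vertex sets [[1], [3], [5], [0, 2, 4]], sizes [1, 1, 1, 3].
The number of connected components (and the multiset of component sizes) is an isomorphism invariant — an isomorphism maps each component of G1 bijectively onto a component of G2. Since G1 has 1 component(s) and G2 has 4, they cannot be isomorphic.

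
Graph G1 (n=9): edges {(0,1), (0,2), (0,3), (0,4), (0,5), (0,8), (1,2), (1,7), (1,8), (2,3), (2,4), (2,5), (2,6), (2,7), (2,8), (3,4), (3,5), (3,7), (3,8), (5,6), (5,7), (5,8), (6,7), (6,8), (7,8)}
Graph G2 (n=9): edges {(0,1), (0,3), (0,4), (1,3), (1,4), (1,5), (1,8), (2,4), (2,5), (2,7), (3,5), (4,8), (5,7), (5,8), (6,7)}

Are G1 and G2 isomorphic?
No, not isomorphic

The graphs are NOT isomorphic.

Degrees in G1: deg(0)=6, deg(1)=4, deg(2)=8, deg(3)=6, deg(4)=3, deg(5)=6, deg(6)=4, deg(7)=6, deg(8)=7.
Sorted degree sequence of G1: [8, 7, 6, 6, 6, 6, 4, 4, 3].
Degrees in G2: deg(0)=3, deg(1)=5, deg(2)=3, deg(3)=3, deg(4)=4, deg(5)=5, deg(6)=1, deg(7)=3, deg(8)=3.
Sorted degree sequence of G2: [5, 5, 4, 3, 3, 3, 3, 3, 1].
The (sorted) degree sequence is an isomorphism invariant, so since G1 and G2 have different degree sequences they cannot be isomorphic.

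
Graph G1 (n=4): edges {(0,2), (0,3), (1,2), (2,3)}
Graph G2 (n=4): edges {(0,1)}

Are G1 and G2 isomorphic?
No, not isomorphic

The graphs are NOT isomorphic.

Connected components of G1: 1 component(s) with vertex sets [[0, 1, 2, 3]], sizes [4].
Connected components of G2: 3 component(s) with vertex sets [[2], [3], [0, 1]], sizes [1, 1, 2].
The number of connected components (and the multiset of component sizes) is an isomorphism invariant — an isomorphism maps each component of G1 bijectively onto a component of G2. Since G1 has 1 component(s) and G2 has 3, they cannot be isomorphic.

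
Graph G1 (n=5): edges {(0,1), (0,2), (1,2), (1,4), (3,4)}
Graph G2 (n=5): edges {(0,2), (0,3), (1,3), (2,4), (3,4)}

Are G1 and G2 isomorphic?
No, not isomorphic

The graphs are NOT isomorphic.

Counting triangles (3-cliques): G1 has 1, G2 has 0.
Triangle count is an isomorphism invariant, so differing triangle counts rule out isomorphism.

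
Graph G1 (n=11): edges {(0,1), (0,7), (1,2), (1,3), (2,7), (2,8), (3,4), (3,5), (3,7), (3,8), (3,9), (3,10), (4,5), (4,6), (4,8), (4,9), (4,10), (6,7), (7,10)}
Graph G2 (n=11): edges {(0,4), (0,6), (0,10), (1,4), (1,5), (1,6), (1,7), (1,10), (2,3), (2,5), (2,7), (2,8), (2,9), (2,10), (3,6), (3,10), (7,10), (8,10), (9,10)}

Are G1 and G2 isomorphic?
Yes, isomorphic

The graphs are isomorphic.
One valid mapping φ: V(G1) → V(G2): 0→4, 1→0, 2→6, 3→10, 4→2, 5→8, 6→5, 7→1, 8→3, 9→9, 10→7

Verify φ preserves adjacency — for each edge of G1, its image is an edge of G2:
  (0,1) → (φ(0),φ(1)) = (0,4) ∈ E(G2) ✓
  (0,7) → (φ(0),φ(7)) = (1,4) ∈ E(G2) ✓
  (1,2) → (φ(1),φ(2)) = (0,6) ∈ E(G2) ✓
  (1,3) → (φ(1),φ(3)) = (0,10) ∈ E(G2) ✓
  (2,7) → (φ(2),φ(7)) = (1,6) ∈ E(G2) ✓
  (2,8) → (φ(2),φ(8)) = (3,6) ∈ E(G2) ✓
  (3,4) → (φ(3),φ(4)) = (2,10) ∈ E(G2) ✓
  (3,5) → (φ(3),φ(5)) = (8,10) ∈ E(G2) ✓
  (3,7) → (φ(3),φ(7)) = (1,10) ∈ E(G2) ✓
  (3,8) → (φ(3),φ(8)) = (3,10) ∈ E(G2) ✓
  (3,9) → (φ(3),φ(9)) = (9,10) ∈ E(G2) ✓
  (3,10) → (φ(3),φ(10)) = (7,10) ∈ E(G2) ✓
  (4,5) → (φ(4),φ(5)) = (2,8) ∈ E(G2) ✓
  (4,6) → (φ(4),φ(6)) = (2,5) ∈ E(G2) ✓
  (4,8) → (φ(4),φ(8)) = (2,3) ∈ E(G2) ✓
  (4,9) → (φ(4),φ(9)) = (2,9) ∈ E(G2) ✓
  (4,10) → (φ(4),φ(10)) = (2,7) ∈ E(G2) ✓
  (6,7) → (φ(6),φ(7)) = (1,5) ∈ E(G2) ✓
  (7,10) → (φ(7),φ(10)) = (1,7) ∈ E(G2) ✓
All 19 edges of G1 map to edges of G2, and |E(G1)| = |E(G2)| = 19, so φ is a bijection on edges as well as vertices. Hence G1 ≅ G2.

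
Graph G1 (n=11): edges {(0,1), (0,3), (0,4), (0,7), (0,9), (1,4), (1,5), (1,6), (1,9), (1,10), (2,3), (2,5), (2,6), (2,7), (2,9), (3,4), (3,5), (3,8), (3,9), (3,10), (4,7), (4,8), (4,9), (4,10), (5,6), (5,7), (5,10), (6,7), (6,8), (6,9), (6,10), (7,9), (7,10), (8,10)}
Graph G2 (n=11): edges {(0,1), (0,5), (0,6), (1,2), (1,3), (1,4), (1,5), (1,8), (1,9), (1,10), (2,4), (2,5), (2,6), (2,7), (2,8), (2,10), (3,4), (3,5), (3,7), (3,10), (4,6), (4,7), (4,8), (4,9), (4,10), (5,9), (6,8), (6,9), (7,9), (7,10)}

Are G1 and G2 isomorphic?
No, not isomorphic

The graphs are NOT isomorphic.

Counting triangles (3-cliques): G1 has 34, G2 has 25.
Triangle count is an isomorphism invariant, so differing triangle counts rule out isomorphism.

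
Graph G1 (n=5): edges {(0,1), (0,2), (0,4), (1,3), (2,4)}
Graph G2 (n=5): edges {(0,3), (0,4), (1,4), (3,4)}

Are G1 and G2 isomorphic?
No, not isomorphic

The graphs are NOT isomorphic.

Degrees in G1: deg(0)=3, deg(1)=2, deg(2)=2, deg(3)=1, deg(4)=2.
Sorted degree sequence of G1: [3, 2, 2, 2, 1].
Degrees in G2: deg(0)=2, deg(1)=1, deg(2)=0, deg(3)=2, deg(4)=3.
Sorted degree sequence of G2: [3, 2, 2, 1, 0].
The (sorted) degree sequence is an isomorphism invariant, so since G1 and G2 have different degree sequences they cannot be isomorphic.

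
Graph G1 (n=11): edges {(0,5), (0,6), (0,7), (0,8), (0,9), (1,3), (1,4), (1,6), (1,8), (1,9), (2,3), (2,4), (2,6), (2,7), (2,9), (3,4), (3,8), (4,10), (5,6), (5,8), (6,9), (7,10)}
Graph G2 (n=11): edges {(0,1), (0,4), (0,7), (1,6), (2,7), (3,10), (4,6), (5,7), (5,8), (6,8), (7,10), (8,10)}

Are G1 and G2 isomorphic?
No, not isomorphic

The graphs are NOT isomorphic.

Connected components of G1: 1 component(s) with vertex sets [[0, 1, 2, 3, 4, 5, 6, 7, 8, 9, 10]], sizes [11].
Connected components of G2: 2 component(s) with vertex sets [[9], [0, 1, 2, 3, 4, 5, 6, 7, 8, 10]], sizes [1, 10].
The number of connected components (and the multiset of component sizes) is an isomorphism invariant — an isomorphism maps each component of G1 bijectively onto a component of G2. Since G1 has 1 component(s) and G2 has 2, they cannot be isomorphic.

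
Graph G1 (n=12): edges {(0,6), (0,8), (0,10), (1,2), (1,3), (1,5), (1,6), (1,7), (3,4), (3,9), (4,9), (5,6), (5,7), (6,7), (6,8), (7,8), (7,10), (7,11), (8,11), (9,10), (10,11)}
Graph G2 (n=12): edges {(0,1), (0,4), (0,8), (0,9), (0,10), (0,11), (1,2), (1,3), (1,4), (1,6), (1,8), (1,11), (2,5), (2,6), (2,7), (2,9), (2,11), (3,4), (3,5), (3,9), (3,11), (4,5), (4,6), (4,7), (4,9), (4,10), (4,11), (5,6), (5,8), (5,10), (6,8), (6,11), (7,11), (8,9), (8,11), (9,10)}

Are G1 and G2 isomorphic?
No, not isomorphic

The graphs are NOT isomorphic.

Counting triangles (3-cliques): G1 has 9, G2 has 31.
Triangle count is an isomorphism invariant, so differing triangle counts rule out isomorphism.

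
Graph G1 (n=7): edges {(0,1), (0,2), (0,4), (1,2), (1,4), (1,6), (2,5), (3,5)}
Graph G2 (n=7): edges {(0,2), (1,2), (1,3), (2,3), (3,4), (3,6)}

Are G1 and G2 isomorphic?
No, not isomorphic

The graphs are NOT isomorphic.

Counting triangles (3-cliques): G1 has 2, G2 has 1.
Triangle count is an isomorphism invariant, so differing triangle counts rule out isomorphism.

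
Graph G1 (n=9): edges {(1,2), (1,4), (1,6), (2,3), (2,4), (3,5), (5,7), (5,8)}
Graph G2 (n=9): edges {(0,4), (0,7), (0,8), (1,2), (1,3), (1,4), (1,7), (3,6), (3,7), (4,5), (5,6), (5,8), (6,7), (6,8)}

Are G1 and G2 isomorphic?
No, not isomorphic

The graphs are NOT isomorphic.

Counting triangles (3-cliques): G1 has 1, G2 has 3.
Triangle count is an isomorphism invariant, so differing triangle counts rule out isomorphism.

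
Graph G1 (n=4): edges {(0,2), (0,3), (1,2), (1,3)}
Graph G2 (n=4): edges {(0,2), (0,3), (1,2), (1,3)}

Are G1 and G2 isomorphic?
Yes, isomorphic

The graphs are isomorphic.
One valid mapping φ: V(G1) → V(G2): 0→1, 1→0, 2→3, 3→2

Verify φ preserves adjacency — for each edge of G1, its image is an edge of G2:
  (0,2) → (φ(0),φ(2)) = (1,3) ∈ E(G2) ✓
  (0,3) → (φ(0),φ(3)) = (1,2) ∈ E(G2) ✓
  (1,2) → (φ(1),φ(2)) = (0,3) ∈ E(G2) ✓
  (1,3) → (φ(1),φ(3)) = (0,2) ∈ E(G2) ✓
All 4 edges of G1 map to edges of G2, and |E(G1)| = |E(G2)| = 4, so φ is a bijection on edges as well as vertices. Hence G1 ≅ G2.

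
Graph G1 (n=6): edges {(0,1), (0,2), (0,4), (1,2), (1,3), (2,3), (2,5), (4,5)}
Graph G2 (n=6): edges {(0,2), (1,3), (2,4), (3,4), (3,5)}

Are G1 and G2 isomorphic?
No, not isomorphic

The graphs are NOT isomorphic.

Counting triangles (3-cliques): G1 has 2, G2 has 0.
Triangle count is an isomorphism invariant, so differing triangle counts rule out isomorphism.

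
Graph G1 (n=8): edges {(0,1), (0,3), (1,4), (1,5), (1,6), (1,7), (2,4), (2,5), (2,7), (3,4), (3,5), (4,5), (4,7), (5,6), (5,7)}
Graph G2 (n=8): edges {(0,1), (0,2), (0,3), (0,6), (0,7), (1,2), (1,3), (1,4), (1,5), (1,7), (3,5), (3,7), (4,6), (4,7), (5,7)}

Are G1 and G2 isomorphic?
Yes, isomorphic

The graphs are isomorphic.
One valid mapping φ: V(G1) → V(G2): 0→6, 1→0, 2→5, 3→4, 4→7, 5→1, 6→2, 7→3

Verify φ preserves adjacency — for each edge of G1, its image is an edge of G2:
  (0,1) → (φ(0),φ(1)) = (0,6) ∈ E(G2) ✓
  (0,3) → (φ(0),φ(3)) = (4,6) ∈ E(G2) ✓
  (1,4) → (φ(1),φ(4)) = (0,7) ∈ E(G2) ✓
  (1,5) → (φ(1),φ(5)) = (0,1) ∈ E(G2) ✓
  (1,6) → (φ(1),φ(6)) = (0,2) ∈ E(G2) ✓
  (1,7) → (φ(1),φ(7)) = (0,3) ∈ E(G2) ✓
  (2,4) → (φ(2),φ(4)) = (5,7) ∈ E(G2) ✓
  (2,5) → (φ(2),φ(5)) = (1,5) ∈ E(G2) ✓
  (2,7) → (φ(2),φ(7)) = (3,5) ∈ E(G2) ✓
  (3,4) → (φ(3),φ(4)) = (4,7) ∈ E(G2) ✓
  (3,5) → (φ(3),φ(5)) = (1,4) ∈ E(G2) ✓
  (4,5) → (φ(4),φ(5)) = (1,7) ∈ E(G2) ✓
  (4,7) → (φ(4),φ(7)) = (3,7) ∈ E(G2) ✓
  (5,6) → (φ(5),φ(6)) = (1,2) ∈ E(G2) ✓
  (5,7) → (φ(5),φ(7)) = (1,3) ∈ E(G2) ✓
All 15 edges of G1 map to edges of G2, and |E(G1)| = |E(G2)| = 15, so φ is a bijection on edges as well as vertices. Hence G1 ≅ G2.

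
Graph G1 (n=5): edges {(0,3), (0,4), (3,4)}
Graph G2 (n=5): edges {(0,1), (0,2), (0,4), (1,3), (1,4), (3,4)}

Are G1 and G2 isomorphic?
No, not isomorphic

The graphs are NOT isomorphic.

Degrees in G1: deg(0)=2, deg(1)=0, deg(2)=0, deg(3)=2, deg(4)=2.
Sorted degree sequence of G1: [2, 2, 2, 0, 0].
Degrees in G2: deg(0)=3, deg(1)=3, deg(2)=1, deg(3)=2, deg(4)=3.
Sorted degree sequence of G2: [3, 3, 3, 2, 1].
The (sorted) degree sequence is an isomorphism invariant, so since G1 and G2 have different degree sequences they cannot be isomorphic.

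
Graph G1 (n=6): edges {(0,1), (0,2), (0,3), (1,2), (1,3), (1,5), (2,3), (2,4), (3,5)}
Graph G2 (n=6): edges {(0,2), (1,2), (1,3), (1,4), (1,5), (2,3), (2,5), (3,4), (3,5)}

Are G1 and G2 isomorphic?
Yes, isomorphic

The graphs are isomorphic.
One valid mapping φ: V(G1) → V(G2): 0→5, 1→1, 2→2, 3→3, 4→0, 5→4

Verify φ preserves adjacency — for each edge of G1, its image is an edge of G2:
  (0,1) → (φ(0),φ(1)) = (1,5) ∈ E(G2) ✓
  (0,2) → (φ(0),φ(2)) = (2,5) ∈ E(G2) ✓
  (0,3) → (φ(0),φ(3)) = (3,5) ∈ E(G2) ✓
  (1,2) → (φ(1),φ(2)) = (1,2) ∈ E(G2) ✓
  (1,3) → (φ(1),φ(3)) = (1,3) ∈ E(G2) ✓
  (1,5) → (φ(1),φ(5)) = (1,4) ∈ E(G2) ✓
  (2,3) → (φ(2),φ(3)) = (2,3) ∈ E(G2) ✓
  (2,4) → (φ(2),φ(4)) = (0,2) ∈ E(G2) ✓
  (3,5) → (φ(3),φ(5)) = (3,4) ∈ E(G2) ✓
All 9 edges of G1 map to edges of G2, and |E(G1)| = |E(G2)| = 9, so φ is a bijection on edges as well as vertices. Hence G1 ≅ G2.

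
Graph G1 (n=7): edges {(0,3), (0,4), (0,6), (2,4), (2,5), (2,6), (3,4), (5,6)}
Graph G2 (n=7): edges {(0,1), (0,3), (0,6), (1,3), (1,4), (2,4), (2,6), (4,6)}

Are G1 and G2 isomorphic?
Yes, isomorphic

The graphs are isomorphic.
One valid mapping φ: V(G1) → V(G2): 0→1, 1→5, 2→6, 3→3, 4→0, 5→2, 6→4

Verify φ preserves adjacency — for each edge of G1, its image is an edge of G2:
  (0,3) → (φ(0),φ(3)) = (1,3) ∈ E(G2) ✓
  (0,4) → (φ(0),φ(4)) = (0,1) ∈ E(G2) ✓
  (0,6) → (φ(0),φ(6)) = (1,4) ∈ E(G2) ✓
  (2,4) → (φ(2),φ(4)) = (0,6) ∈ E(G2) ✓
  (2,5) → (φ(2),φ(5)) = (2,6) ∈ E(G2) ✓
  (2,6) → (φ(2),φ(6)) = (4,6) ∈ E(G2) ✓
  (3,4) → (φ(3),φ(4)) = (0,3) ∈ E(G2) ✓
  (5,6) → (φ(5),φ(6)) = (2,4) ∈ E(G2) ✓
All 8 edges of G1 map to edges of G2, and |E(G1)| = |E(G2)| = 8, so φ is a bijection on edges as well as vertices. Hence G1 ≅ G2.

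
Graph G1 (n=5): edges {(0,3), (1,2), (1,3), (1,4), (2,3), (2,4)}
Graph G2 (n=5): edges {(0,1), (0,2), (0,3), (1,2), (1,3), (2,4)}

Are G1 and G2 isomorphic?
Yes, isomorphic

The graphs are isomorphic.
One valid mapping φ: V(G1) → V(G2): 0→4, 1→1, 2→0, 3→2, 4→3

Verify φ preserves adjacency — for each edge of G1, its image is an edge of G2:
  (0,3) → (φ(0),φ(3)) = (2,4) ∈ E(G2) ✓
  (1,2) → (φ(1),φ(2)) = (0,1) ∈ E(G2) ✓
  (1,3) → (φ(1),φ(3)) = (1,2) ∈ E(G2) ✓
  (1,4) → (φ(1),φ(4)) = (1,3) ∈ E(G2) ✓
  (2,3) → (φ(2),φ(3)) = (0,2) ∈ E(G2) ✓
  (2,4) → (φ(2),φ(4)) = (0,3) ∈ E(G2) ✓
All 6 edges of G1 map to edges of G2, and |E(G1)| = |E(G2)| = 6, so φ is a bijection on edges as well as vertices. Hence G1 ≅ G2.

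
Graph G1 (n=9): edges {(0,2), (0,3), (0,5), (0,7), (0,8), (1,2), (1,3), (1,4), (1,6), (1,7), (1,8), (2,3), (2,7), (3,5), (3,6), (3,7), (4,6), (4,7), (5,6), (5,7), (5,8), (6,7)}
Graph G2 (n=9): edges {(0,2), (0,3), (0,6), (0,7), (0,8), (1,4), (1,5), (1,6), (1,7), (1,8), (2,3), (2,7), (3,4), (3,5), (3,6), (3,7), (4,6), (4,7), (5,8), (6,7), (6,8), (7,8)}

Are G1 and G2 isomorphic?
Yes, isomorphic

The graphs are isomorphic.
One valid mapping φ: V(G1) → V(G2): 0→1, 1→3, 2→4, 3→6, 4→2, 5→8, 6→0, 7→7, 8→5

Verify φ preserves adjacency — for each edge of G1, its image is an edge of G2:
  (0,2) → (φ(0),φ(2)) = (1,4) ∈ E(G2) ✓
  (0,3) → (φ(0),φ(3)) = (1,6) ∈ E(G2) ✓
  (0,5) → (φ(0),φ(5)) = (1,8) ∈ E(G2) ✓
  (0,7) → (φ(0),φ(7)) = (1,7) ∈ E(G2) ✓
  (0,8) → (φ(0),φ(8)) = (1,5) ∈ E(G2) ✓
  (1,2) → (φ(1),φ(2)) = (3,4) ∈ E(G2) ✓
  (1,3) → (φ(1),φ(3)) = (3,6) ∈ E(G2) ✓
  (1,4) → (φ(1),φ(4)) = (2,3) ∈ E(G2) ✓
  (1,6) → (φ(1),φ(6)) = (0,3) ∈ E(G2) ✓
  (1,7) → (φ(1),φ(7)) = (3,7) ∈ E(G2) ✓
  (1,8) → (φ(1),φ(8)) = (3,5) ∈ E(G2) ✓
  (2,3) → (φ(2),φ(3)) = (4,6) ∈ E(G2) ✓
  (2,7) → (φ(2),φ(7)) = (4,7) ∈ E(G2) ✓
  (3,5) → (φ(3),φ(5)) = (6,8) ∈ E(G2) ✓
  (3,6) → (φ(3),φ(6)) = (0,6) ∈ E(G2) ✓
  (3,7) → (φ(3),φ(7)) = (6,7) ∈ E(G2) ✓
  (4,6) → (φ(4),φ(6)) = (0,2) ∈ E(G2) ✓
  (4,7) → (φ(4),φ(7)) = (2,7) ∈ E(G2) ✓
  (5,6) → (φ(5),φ(6)) = (0,8) ∈ E(G2) ✓
  (5,7) → (φ(5),φ(7)) = (7,8) ∈ E(G2) ✓
  (5,8) → (φ(5),φ(8)) = (5,8) ∈ E(G2) ✓
  (6,7) → (φ(6),φ(7)) = (0,7) ∈ E(G2) ✓
All 22 edges of G1 map to edges of G2, and |E(G1)| = |E(G2)| = 22, so φ is a bijection on edges as well as vertices. Hence G1 ≅ G2.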